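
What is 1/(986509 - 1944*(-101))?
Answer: 1/1182853 ≈ 8.4541e-7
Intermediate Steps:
1/(986509 - 1944*(-101)) = 1/(986509 + 196344) = 1/1182853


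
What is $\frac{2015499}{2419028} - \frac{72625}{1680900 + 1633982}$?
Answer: $\frac{3252729723809}{4009396187348} \approx 0.81128$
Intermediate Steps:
$\frac{2015499}{2419028} - \frac{72625}{1680900 + 1633982} = 2015499 \cdot \frac{1}{2419028} - \frac{72625}{3314882} = \frac{2015499}{2419028} - \frac{72625}{3314882} = \frac{3252729723809}{4009396187348}$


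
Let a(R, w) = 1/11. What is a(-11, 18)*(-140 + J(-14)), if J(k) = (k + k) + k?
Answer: -182/11 ≈ -16.545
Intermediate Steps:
a(R, w) = 1/11
J(k) = 3*k (J(k) = 2*k + k = 3*k)
a(-11, 18)*(-140 + J(-14)) = (-140 + 3*(-14))/11 = (-140 - 42)/11 = (1/11)*(-182) = -182/11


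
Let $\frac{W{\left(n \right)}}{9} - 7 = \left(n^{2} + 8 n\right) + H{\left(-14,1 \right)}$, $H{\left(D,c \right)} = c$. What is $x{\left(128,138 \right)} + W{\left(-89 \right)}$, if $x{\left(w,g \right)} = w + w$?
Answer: $65209$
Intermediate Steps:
$x{\left(w,g \right)} = 2 w$
$W{\left(n \right)} = 72 + 9 n^{2} + 72 n$ ($W{\left(n \right)} = 63 + 9 \left(\left(n^{2} + 8 n\right) + 1\right) = 63 + 9 \left(1 + n^{2} + 8 n\right) = 63 + \left(9 + 9 n^{2} + 72 n\right) = 72 + 9 n^{2} + 72 n$)
$x{\left(128,138 \right)} + W{\left(-89 \right)} = 2 \cdot 128 + \left(72 + 9 \left(-89\right)^{2} + 72 \left(-89\right)\right) = 256 + \left(72 + 9 \cdot 7921 - 6408\right) = 256 + \left(72 + 71289 - 6408\right) = 256 + 64953 = 65209$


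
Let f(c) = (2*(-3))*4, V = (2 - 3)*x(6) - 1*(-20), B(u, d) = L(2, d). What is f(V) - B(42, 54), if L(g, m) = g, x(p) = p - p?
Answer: -26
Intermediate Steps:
x(p) = 0
B(u, d) = 2
V = 20 (V = (2 - 3)*0 - 1*(-20) = -1*0 + 20 = 0 + 20 = 20)
f(c) = -24 (f(c) = -6*4 = -24)
f(V) - B(42, 54) = -24 - 1*2 = -24 - 2 = -26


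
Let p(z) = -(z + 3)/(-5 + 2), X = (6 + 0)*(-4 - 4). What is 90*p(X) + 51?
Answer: -1299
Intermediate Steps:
X = -48 (X = 6*(-8) = -48)
p(z) = 1 + z/3 (p(z) = -(3 + z)/(-3) = -(3 + z)*(-1)/3 = -(-1 - z/3) = 1 + z/3)
90*p(X) + 51 = 90*(1 + (1/3)*(-48)) + 51 = 90*(1 - 16) + 51 = 90*(-15) + 51 = -1350 + 51 = -1299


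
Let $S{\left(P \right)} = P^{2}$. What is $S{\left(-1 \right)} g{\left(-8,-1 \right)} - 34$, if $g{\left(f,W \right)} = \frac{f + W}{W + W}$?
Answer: $- \frac{59}{2} \approx -29.5$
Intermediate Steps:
$g{\left(f,W \right)} = \frac{W + f}{2 W}$
$S{\left(-1 \right)} g{\left(-8,-1 \right)} - 34 = \left(-1\right)^{2} \frac{-1 - 8}{2 \left(-1\right)} - 34 = 1 \cdot \frac{1}{2} \left(-1\right) \left(-9\right) - 34 = 1 \cdot \frac{9}{2} - 34 = \frac{9}{2} - 34 = - \frac{59}{2}$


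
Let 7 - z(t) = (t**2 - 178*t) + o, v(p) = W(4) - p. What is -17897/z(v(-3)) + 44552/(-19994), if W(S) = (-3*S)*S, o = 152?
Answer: -47853371/101769460 ≈ -0.47021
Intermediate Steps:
W(S) = -3*S**2
v(p) = -48 - p (v(p) = -3*4**2 - p = -3*16 - p = -48 - p)
z(t) = -145 - t**2 + 178*t (z(t) = 7 - ((t**2 - 178*t) + 152) = 7 - (152 + t**2 - 178*t) = 7 + (-152 - t**2 + 178*t) = -145 - t**2 + 178*t)
-17897/z(v(-3)) + 44552/(-19994) = -17897/(-145 - (-48 - 1*(-3))**2 + 178*(-48 - 1*(-3))) + 44552/(-19994) = -17897/(-145 - (-48 + 3)**2 + 178*(-48 + 3)) + 44552*(-1/19994) = -17897/(-145 - 1*(-45)**2 + 178*(-45)) - 22276/9997 = -17897/(-145 - 1*2025 - 8010) - 22276/9997 = -17897/(-145 - 2025 - 8010) - 22276/9997 = -17897/(-10180) - 22276/9997 = -17897*(-1/10180) - 22276/9997 = 17897/10180 - 22276/9997 = -47853371/101769460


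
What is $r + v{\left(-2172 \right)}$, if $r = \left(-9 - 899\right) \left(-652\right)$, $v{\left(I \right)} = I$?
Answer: $589844$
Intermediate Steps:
$r = 592016$ ($r = \left(-908\right) \left(-652\right) = 592016$)
$r + v{\left(-2172 \right)} = 592016 - 2172 = 589844$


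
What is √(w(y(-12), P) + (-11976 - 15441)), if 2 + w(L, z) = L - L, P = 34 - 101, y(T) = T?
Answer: I*√27419 ≈ 165.59*I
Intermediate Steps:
P = -67
w(L, z) = -2 (w(L, z) = -2 + (L - L) = -2 + 0 = -2)
√(w(y(-12), P) + (-11976 - 15441)) = √(-2 + (-11976 - 15441)) = √(-2 - 27417) = √(-27419) = I*√27419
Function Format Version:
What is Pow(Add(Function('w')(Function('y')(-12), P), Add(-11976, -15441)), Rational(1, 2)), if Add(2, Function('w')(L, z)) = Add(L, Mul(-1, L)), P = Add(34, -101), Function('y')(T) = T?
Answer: Mul(I, Pow(27419, Rational(1, 2))) ≈ Mul(165.59, I)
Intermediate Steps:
P = -67
Function('w')(L, z) = -2 (Function('w')(L, z) = Add(-2, Add(L, Mul(-1, L))) = Add(-2, 0) = -2)
Pow(Add(Function('w')(Function('y')(-12), P), Add(-11976, -15441)), Rational(1, 2)) = Pow(Add(-2, Add(-11976, -15441)), Rational(1, 2)) = Pow(Add(-2, -27417), Rational(1, 2)) = Pow(-27419, Rational(1, 2)) = Mul(I, Pow(27419, Rational(1, 2)))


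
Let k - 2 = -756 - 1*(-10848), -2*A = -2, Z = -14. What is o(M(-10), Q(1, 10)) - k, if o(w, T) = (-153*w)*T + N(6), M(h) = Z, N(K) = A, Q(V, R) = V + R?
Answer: 13469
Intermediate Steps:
Q(V, R) = R + V
A = 1 (A = -½*(-2) = 1)
N(K) = 1
M(h) = -14
k = 10094 (k = 2 + (-756 - 1*(-10848)) = 2 + (-756 + 10848) = 2 + 10092 = 10094)
o(w, T) = 1 - 153*T*w (o(w, T) = (-153*w)*T + 1 = -153*T*w + 1 = 1 - 153*T*w)
o(M(-10), Q(1, 10)) - k = (1 - 153*(10 + 1)*(-14)) - 1*10094 = (1 - 153*11*(-14)) - 10094 = (1 + 23562) - 10094 = 23563 - 10094 = 13469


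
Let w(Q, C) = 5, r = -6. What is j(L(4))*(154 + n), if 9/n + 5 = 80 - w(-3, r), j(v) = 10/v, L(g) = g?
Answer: 10789/28 ≈ 385.32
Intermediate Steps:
n = 9/70 (n = 9/(-5 + (80 - 1*5)) = 9/(-5 + (80 - 5)) = 9/(-5 + 75) = 9/70 ≈ 0.12857)
j(L(4))*(154 + n) = (10/4)*(154 + 9/70) = (10*(¼))*(10789/70) = (5/2)*(10789/70) = 10789/28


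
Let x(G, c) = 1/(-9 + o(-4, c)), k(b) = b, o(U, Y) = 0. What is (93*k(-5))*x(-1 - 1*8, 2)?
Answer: 155/3 ≈ 51.667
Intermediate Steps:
x(G, c) = -⅑ (x(G, c) = 1/(-9 + 0) = 1/(-9) = -⅑)
(93*k(-5))*x(-1 - 1*8, 2) = (93*(-5))*(-⅑) = -465*(-⅑) = 155/3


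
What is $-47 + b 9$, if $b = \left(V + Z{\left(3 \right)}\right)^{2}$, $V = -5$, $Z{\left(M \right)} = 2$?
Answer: $34$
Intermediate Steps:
$b = 9$ ($b = \left(-5 + 2\right)^{2} = \left(-3\right)^{2} = 9$)
$-47 + b 9 = -47 + 9 \cdot 9 = -47 + 81 = 34$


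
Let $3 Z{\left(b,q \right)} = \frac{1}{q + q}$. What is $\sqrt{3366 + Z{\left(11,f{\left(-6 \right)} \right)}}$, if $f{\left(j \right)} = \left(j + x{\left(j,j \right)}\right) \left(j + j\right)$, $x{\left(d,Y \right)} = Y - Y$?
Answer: $\frac{\sqrt{4362339}}{36} \approx 58.017$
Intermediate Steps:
$x{\left(d,Y \right)} = 0$
$f{\left(j \right)} = 2 j^{2}$ ($f{\left(j \right)} = \left(j + 0\right) \left(j + j\right) = j 2 j = 2 j^{2}$)
$Z{\left(b,q \right)} = \frac{1}{6 q}$ ($Z{\left(b,q \right)} = \frac{1}{3 \left(q + q\right)} = \frac{1}{3 \cdot 2 q} = \frac{\frac{1}{2} \frac{1}{q}}{3} = \frac{1}{6 q}$)
$\sqrt{3366 + Z{\left(11,f{\left(-6 \right)} \right)}} = \sqrt{3366 + \frac{1}{6 \cdot 2 \left(-6\right)^{2}}} = \sqrt{3366 + \frac{1}{6 \cdot 2 \cdot 36}} = \sqrt{3366 + \frac{1}{6 \cdot 72}} = \sqrt{3366 + \frac{1}{6} \cdot \frac{1}{72}} = \sqrt{3366 + \frac{1}{432}} = \sqrt{\frac{1454113}{432}} = \frac{\sqrt{4362339}}{36}$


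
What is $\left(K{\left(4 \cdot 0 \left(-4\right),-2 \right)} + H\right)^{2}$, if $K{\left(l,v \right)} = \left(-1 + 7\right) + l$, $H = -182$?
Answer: $30976$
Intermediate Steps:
$K{\left(l,v \right)} = 6 + l$
$\left(K{\left(4 \cdot 0 \left(-4\right),-2 \right)} + H\right)^{2} = \left(\left(6 + 4 \cdot 0 \left(-4\right)\right) - 182\right)^{2} = \left(\left(6 + 0 \left(-4\right)\right) - 182\right)^{2} = \left(\left(6 + 0\right) - 182\right)^{2} = \left(6 - 182\right)^{2} = \left(-176\right)^{2} = 30976$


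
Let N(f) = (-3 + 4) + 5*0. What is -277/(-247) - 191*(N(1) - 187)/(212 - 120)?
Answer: 4400203/11362 ≈ 387.27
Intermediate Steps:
N(f) = 1 (N(f) = 1 + 0 = 1)
-277/(-247) - 191*(N(1) - 187)/(212 - 120) = -277/(-247) - 191*(1 - 187)/(212 - 120) = -277*(-1/247) - 191/(92/(-186)) = 277/247 - 191/(92*(-1/186)) = 277/247 - 191/(-46/93) = 277/247 - 191*(-93/46) = 277/247 + 17763/46 = 4400203/11362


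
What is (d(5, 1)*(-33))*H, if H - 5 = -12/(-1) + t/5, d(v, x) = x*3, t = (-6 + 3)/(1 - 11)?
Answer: -84447/50 ≈ -1688.9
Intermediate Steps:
t = 3/10 (t = -3/(-10) = -3*(-⅒) = 3/10 ≈ 0.30000)
d(v, x) = 3*x
H = 853/50 (H = 5 + (-12/(-1) + (3/10)/5) = 5 + (-12*(-1) + (3/10)*(⅕)) = 5 + (12 + 3/50) = 5 + 603/50 = 853/50 ≈ 17.060)
(d(5, 1)*(-33))*H = ((3*1)*(-33))*(853/50) = (3*(-33))*(853/50) = -99*853/50 = -84447/50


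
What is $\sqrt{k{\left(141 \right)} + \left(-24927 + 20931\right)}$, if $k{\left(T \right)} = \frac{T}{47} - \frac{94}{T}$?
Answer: $\frac{i \sqrt{35943}}{3} \approx 63.195 i$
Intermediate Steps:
$k{\left(T \right)} = - \frac{94}{T} + \frac{T}{47}$ ($k{\left(T \right)} = T \frac{1}{47} - \frac{94}{T} = \frac{T}{47} - \frac{94}{T} = - \frac{94}{T} + \frac{T}{47}$)
$\sqrt{k{\left(141 \right)} + \left(-24927 + 20931\right)} = \sqrt{\left(- \frac{94}{141} + \frac{1}{47} \cdot 141\right) + \left(-24927 + 20931\right)} = \sqrt{\left(\left(-94\right) \frac{1}{141} + 3\right) - 3996} = \sqrt{\left(- \frac{2}{3} + 3\right) - 3996} = \sqrt{\frac{7}{3} - 3996} = \sqrt{- \frac{11981}{3}} = \frac{i \sqrt{35943}}{3}$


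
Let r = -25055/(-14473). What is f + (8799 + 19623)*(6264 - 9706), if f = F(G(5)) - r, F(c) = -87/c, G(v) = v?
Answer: -7079362523686/72365 ≈ -9.7828e+7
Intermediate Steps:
r = 25055/14473 (r = -25055*(-1/14473) = 25055/14473 ≈ 1.7312)
f = -1384426/72365 (f = -87/5 - 1*25055/14473 = -87*⅕ - 25055/14473 = -87/5 - 25055/14473 = -1384426/72365 ≈ -19.131)
f + (8799 + 19623)*(6264 - 9706) = -1384426/72365 + (8799 + 19623)*(6264 - 9706) = -1384426/72365 + 28422*(-3442) = -1384426/72365 - 97828524 = -7079362523686/72365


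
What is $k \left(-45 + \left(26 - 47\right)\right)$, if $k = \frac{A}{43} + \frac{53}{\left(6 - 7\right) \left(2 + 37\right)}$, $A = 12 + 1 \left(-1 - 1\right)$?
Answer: $\frac{41558}{559} \approx 74.344$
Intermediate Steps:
$A = 10$ ($A = 12 + 1 \left(-2\right) = 12 - 2 = 10$)
$k = - \frac{1889}{1677}$ ($k = \frac{10}{43} + \frac{53}{\left(6 - 7\right) \left(2 + 37\right)} = 10 \cdot \frac{1}{43} + \frac{53}{\left(-1\right) 39} = \frac{10}{43} + \frac{53}{-39} = \frac{10}{43} + 53 \left(- \frac{1}{39}\right) = \frac{10}{43} - \frac{53}{39} = - \frac{1889}{1677} \approx -1.1264$)
$k \left(-45 + \left(26 - 47\right)\right) = - \frac{1889 \left(-45 + \left(26 - 47\right)\right)}{1677} = - \frac{1889 \left(-45 - 21\right)}{1677} = \left(- \frac{1889}{1677}\right) \left(-66\right) = \frac{41558}{559}$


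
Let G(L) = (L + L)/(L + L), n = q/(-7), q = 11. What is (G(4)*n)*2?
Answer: -22/7 ≈ -3.1429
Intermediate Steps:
n = -11/7 (n = 11/(-7) = 11*(-⅐) = -11/7 ≈ -1.5714)
G(L) = 1 (G(L) = (2*L)/((2*L)) = (2*L)*(1/(2*L)) = 1)
(G(4)*n)*2 = (1*(-11/7))*2 = -11/7*2 = -22/7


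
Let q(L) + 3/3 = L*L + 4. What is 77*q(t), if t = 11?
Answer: 9548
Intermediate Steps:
q(L) = 3 + L² (q(L) = -1 + (L*L + 4) = -1 + (L² + 4) = -1 + (4 + L²) = 3 + L²)
77*q(t) = 77*(3 + 11²) = 77*(3 + 121) = 77*124 = 9548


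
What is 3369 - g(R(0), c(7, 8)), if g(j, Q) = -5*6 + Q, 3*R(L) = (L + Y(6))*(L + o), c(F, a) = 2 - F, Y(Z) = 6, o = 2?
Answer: 3404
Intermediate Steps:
R(L) = (2 + L)*(6 + L)/3 (R(L) = ((L + 6)*(L + 2))/3 = ((6 + L)*(2 + L))/3 = ((2 + L)*(6 + L))/3 = (2 + L)*(6 + L)/3)
g(j, Q) = -30 + Q
3369 - g(R(0), c(7, 8)) = 3369 - (-30 + (2 - 1*7)) = 3369 - (-30 + (2 - 7)) = 3369 - (-30 - 5) = 3369 - 1*(-35) = 3369 + 35 = 3404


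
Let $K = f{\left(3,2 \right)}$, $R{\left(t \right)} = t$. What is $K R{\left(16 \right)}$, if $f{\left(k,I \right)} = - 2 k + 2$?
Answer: $-64$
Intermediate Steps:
$f{\left(k,I \right)} = 2 - 2 k$
$K = -4$ ($K = 2 - 6 = -4$)
$K R{\left(16 \right)} = \left(-4\right) 16 = -64$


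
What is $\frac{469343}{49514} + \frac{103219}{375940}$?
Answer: $\frac{90777796493}{9307146580} \approx 9.7536$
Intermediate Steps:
$\frac{469343}{49514} + \frac{103219}{375940} = \frac{90777796493}{9307146580}$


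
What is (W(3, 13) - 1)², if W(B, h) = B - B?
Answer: 1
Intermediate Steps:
W(B, h) = 0
(W(3, 13) - 1)² = (0 - 1)² = (-1)² = 1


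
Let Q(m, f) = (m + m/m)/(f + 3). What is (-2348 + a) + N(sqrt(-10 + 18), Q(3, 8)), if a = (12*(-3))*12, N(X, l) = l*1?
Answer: -30576/11 ≈ -2779.6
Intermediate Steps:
Q(m, f) = (1 + m)/(3 + f) (Q(m, f) = (m + 1)/(3 + f) = (1 + m)/(3 + f))
N(X, l) = l
a = -432 (a = -36*12 = -432)
(-2348 + a) + N(sqrt(-10 + 18), Q(3, 8)) = (-2348 - 432) + (1 + 3)/(3 + 8) = -2780 + 4/11 = -30576/11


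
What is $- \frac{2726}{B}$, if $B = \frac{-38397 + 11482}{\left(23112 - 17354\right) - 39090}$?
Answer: $- \frac{90863032}{26915} \approx -3375.9$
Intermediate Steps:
$B = \frac{26915}{33332}$ ($B = - \frac{26915}{\left(23112 - 17354\right) - 39090} = - \frac{26915}{5758 - 39090} = - \frac{26915}{-33332} = \left(-26915\right) \left(- \frac{1}{33332}\right) = \frac{26915}{33332} \approx 0.80748$)
$- \frac{2726}{B} = - \frac{2726}{\frac{26915}{33332}} = \left(-2726\right) \frac{33332}{26915} = - \frac{90863032}{26915}$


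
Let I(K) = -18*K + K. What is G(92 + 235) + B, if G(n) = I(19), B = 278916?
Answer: 278593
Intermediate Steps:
I(K) = -17*K
G(n) = -323 (G(n) = -17*19 = -323)
G(92 + 235) + B = -323 + 278916 = 278593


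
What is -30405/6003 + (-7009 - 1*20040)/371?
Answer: -57885134/742371 ≈ -77.973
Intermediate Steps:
-30405/6003 + (-7009 - 1*20040)/371 = -30405*1/6003 + (-7009 - 20040)*(1/371) = -10135/2001 - 27049*1/371 = -10135/2001 - 27049/371 = -57885134/742371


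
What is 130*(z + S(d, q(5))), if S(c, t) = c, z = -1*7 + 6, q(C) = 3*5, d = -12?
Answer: -1690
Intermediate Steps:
q(C) = 15
z = -1 (z = -7 + 6 = -1)
130*(z + S(d, q(5))) = 130*(-1 - 12) = 130*(-13) = -1690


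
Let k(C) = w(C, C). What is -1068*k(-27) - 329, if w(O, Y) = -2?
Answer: 1807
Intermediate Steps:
k(C) = -2
-1068*k(-27) - 329 = -1068*(-2) - 329 = 2136 - 329 = 1807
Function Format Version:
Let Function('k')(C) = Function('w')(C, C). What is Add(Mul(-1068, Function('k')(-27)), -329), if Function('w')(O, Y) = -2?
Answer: 1807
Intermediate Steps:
Function('k')(C) = -2
Add(Mul(-1068, Function('k')(-27)), -329) = Add(Mul(-1068, -2), -329) = Add(2136, -329) = 1807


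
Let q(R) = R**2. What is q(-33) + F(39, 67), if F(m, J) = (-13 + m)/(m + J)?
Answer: 57730/53 ≈ 1089.2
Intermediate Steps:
F(m, J) = (-13 + m)/(J + m)
q(-33) + F(39, 67) = (-33)**2 + (-13 + 39)/(67 + 39) = 1089 + 26/106 = 1089 + (1/106)*26 = 1089 + 13/53 = 57730/53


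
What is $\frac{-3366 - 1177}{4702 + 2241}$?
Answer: $- \frac{4543}{6943} \approx -0.65433$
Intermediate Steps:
$\frac{-3366 - 1177}{4702 + 2241} = - \frac{4543}{6943}$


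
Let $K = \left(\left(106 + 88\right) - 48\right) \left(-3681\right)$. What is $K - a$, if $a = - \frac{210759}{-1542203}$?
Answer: $- \frac{828820200237}{1542203} \approx -5.3743 \cdot 10^{5}$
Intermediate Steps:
$a = \frac{210759}{1542203}$ ($a = \left(-210759\right) \left(- \frac{1}{1542203}\right) = \frac{210759}{1542203} \approx 0.13666$)
$K = -537426$ ($K = \left(194 - 48\right) \left(-3681\right) = 146 \left(-3681\right) = -537426$)
$K - a = -537426 - \frac{210759}{1542203} = - \frac{828820200237}{1542203}$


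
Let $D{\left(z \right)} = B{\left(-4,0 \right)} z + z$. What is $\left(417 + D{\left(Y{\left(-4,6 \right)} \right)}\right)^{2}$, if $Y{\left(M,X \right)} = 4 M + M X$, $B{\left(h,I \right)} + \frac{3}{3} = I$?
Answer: $173889$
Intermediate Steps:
$B{\left(h,I \right)} = -1 + I$
$D{\left(z \right)} = 0$ ($D{\left(z \right)} = \left(-1 + 0\right) z + z = - z + z = 0$)
$\left(417 + D{\left(Y{\left(-4,6 \right)} \right)}\right)^{2} = \left(417 + 0\right)^{2} = 417^{2} = 173889$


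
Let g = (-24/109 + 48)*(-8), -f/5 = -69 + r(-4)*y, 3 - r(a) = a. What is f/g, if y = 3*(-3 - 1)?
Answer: -27795/13888 ≈ -2.0014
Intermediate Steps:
y = -12 (y = 3*(-4) = -12)
r(a) = 3 - a
f = 765 (f = -5*(-69 + (3 - 1*(-4))*(-12)) = -5*(-69 + (3 + 4)*(-12)) = -5*(-69 + 7*(-12)) = -5*(-69 - 84) = -5*(-153) = 765)
g = -41664/109 (g = (-24*1/109 + 48)*(-8) = (-24/109 + 48)*(-8) = (5208/109)*(-8) = -41664/109 ≈ -382.24)
f/g = 765/(-41664/109) = 765*(-109/41664) = -27795/13888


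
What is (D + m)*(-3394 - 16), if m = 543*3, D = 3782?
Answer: -18451510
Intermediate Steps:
m = 1629
(D + m)*(-3394 - 16) = (3782 + 1629)*(-3394 - 16) = 5411*(-3410) = -18451510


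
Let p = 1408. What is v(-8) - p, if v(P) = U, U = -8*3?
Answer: -1432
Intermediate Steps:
U = -24
v(P) = -24
v(-8) - p = -24 - 1*1408 = -24 - 1408 = -1432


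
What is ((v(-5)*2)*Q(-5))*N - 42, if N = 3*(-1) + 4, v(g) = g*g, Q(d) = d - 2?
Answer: -392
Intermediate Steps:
Q(d) = -2 + d
v(g) = g²
N = 1 (N = -3 + 4 = 1)
((v(-5)*2)*Q(-5))*N - 42 = (((-5)²*2)*(-2 - 5))*1 - 42 = ((25*2)*(-7))*1 - 42 = (50*(-7))*1 - 42 = -350*1 - 42 = -350 - 42 = -392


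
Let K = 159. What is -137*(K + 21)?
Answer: -24660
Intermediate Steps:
-137*(K + 21) = -137*(159 + 21) = -137*180 = -24660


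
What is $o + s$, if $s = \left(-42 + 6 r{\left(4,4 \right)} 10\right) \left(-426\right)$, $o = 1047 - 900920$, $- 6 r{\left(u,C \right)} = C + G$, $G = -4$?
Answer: $-881981$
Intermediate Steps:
$r{\left(u,C \right)} = \frac{2}{3} - \frac{C}{6}$ ($r{\left(u,C \right)} = - \frac{C - 4}{6} = - \frac{-4 + C}{6} = \frac{2}{3} - \frac{C}{6}$)
$o = -899873$ ($o = 1047 - 900920 = -899873$)
$s = 17892$ ($s = \left(-42 + 6 \left(\frac{2}{3} - \frac{2}{3}\right) 10\right) \left(-426\right) = \left(-42 + 6 \cdot 0 \cdot 10\right) \left(-426\right) = \left(-42 + 0 \cdot 10\right) \left(-426\right) = \left(-42 + 0\right) \left(-426\right) = \left(-42\right) \left(-426\right) = 17892$)
$o + s = -899873 + 17892 = -881981$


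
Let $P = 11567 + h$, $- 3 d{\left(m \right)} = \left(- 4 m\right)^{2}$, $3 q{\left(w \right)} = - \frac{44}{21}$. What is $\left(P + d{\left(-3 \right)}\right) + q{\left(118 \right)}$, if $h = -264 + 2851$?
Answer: $\frac{888634}{63} \approx 14105.0$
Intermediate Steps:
$h = 2587$
$q{\left(w \right)} = - \frac{44}{63}$ ($q{\left(w \right)} = \frac{\left(-44\right) \frac{1}{21}}{3} = \frac{1}{3} \left(- \frac{44}{21}\right) = - \frac{44}{63}$)
$d{\left(m \right)} = - \frac{16 m^{2}}{3}$ ($d{\left(m \right)} = - \frac{\left(- 4 m\right)^{2}}{3} = - \frac{16 m^{2}}{3}$)
$P = 14154$ ($P = 11567 + 2587 = 14154$)
$\left(P + d{\left(-3 \right)}\right) + q{\left(118 \right)} = \left(14154 - \frac{16 \left(-3\right)^{2}}{3}\right) - \frac{44}{63} = \left(14154 - 48\right) - \frac{44}{63} = 14106 - \frac{44}{63} = \frac{888634}{63}$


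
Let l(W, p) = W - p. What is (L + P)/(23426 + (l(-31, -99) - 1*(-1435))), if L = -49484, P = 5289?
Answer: -44195/24929 ≈ -1.7728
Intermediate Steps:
(L + P)/(23426 + (l(-31, -99) - 1*(-1435))) = (-49484 + 5289)/(23426 + ((-31 - 1*(-99)) - 1*(-1435))) = -44195/(23426 + ((-31 + 99) + 1435)) = -44195/(23426 + (68 + 1435)) = -44195/(23426 + 1503) = -44195/24929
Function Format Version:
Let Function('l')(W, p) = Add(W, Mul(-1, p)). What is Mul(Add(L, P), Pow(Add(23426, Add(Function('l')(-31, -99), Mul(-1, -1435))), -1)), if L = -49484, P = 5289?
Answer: Rational(-44195, 24929) ≈ -1.7728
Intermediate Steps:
Mul(Add(L, P), Pow(Add(23426, Add(Function('l')(-31, -99), Mul(-1, -1435))), -1)) = Mul(Add(-49484, 5289), Pow(Add(23426, Add(Add(-31, Mul(-1, -99)), Mul(-1, -1435))), -1)) = Mul(-44195, Pow(Add(23426, Add(Add(-31, 99), 1435)), -1)) = Mul(-44195, Pow(Add(23426, Add(68, 1435)), -1)) = Mul(-44195, Pow(Add(23426, 1503), -1)) = Mul(-44195, Pow(24929, -1)) = Mul(-44195, Rational(1, 24929)) = Rational(-44195, 24929)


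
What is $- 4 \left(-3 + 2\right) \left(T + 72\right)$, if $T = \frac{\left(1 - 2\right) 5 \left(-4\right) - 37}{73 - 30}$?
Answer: $\frac{12316}{43} \approx 286.42$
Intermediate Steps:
$T = - \frac{17}{43}$ ($T = \frac{\left(-1\right) 5 \left(-4\right) - 37}{43} = \left(\left(-5\right) \left(-4\right) - 37\right) \frac{1}{43} = \left(20 - 37\right) \frac{1}{43} = \left(-17\right) \frac{1}{43} = - \frac{17}{43} \approx -0.39535$)
$- 4 \left(-3 + 2\right) \left(T + 72\right) = - 4 \left(-3 + 2\right) \left(- \frac{17}{43} + 72\right) = \left(-4\right) \left(-1\right) \frac{3079}{43} = 4 \cdot \frac{3079}{43} = \frac{12316}{43}$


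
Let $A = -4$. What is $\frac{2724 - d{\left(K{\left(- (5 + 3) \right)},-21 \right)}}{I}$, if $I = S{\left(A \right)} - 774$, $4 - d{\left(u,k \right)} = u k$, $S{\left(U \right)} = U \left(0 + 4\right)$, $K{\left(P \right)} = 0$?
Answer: $- \frac{272}{79} \approx -3.443$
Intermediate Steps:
$S{\left(U \right)} = 4 U$ ($S{\left(U \right)} = U 4 = 4 U$)
$d{\left(u,k \right)} = 4 - k u$ ($d{\left(u,k \right)} = 4 - u k = 4 - k u$)
$I = -790$ ($I = 4 \left(-4\right) - 774 = -16 - 774 = -790$)
$\frac{2724 - d{\left(K{\left(- (5 + 3) \right)},-21 \right)}}{I} = \frac{2724 - \left(4 - \left(-21\right) 0\right)}{-790} = \left(2724 - \left(4 + 0\right)\right) \left(- \frac{1}{790}\right) = \left(2724 - 4\right) \left(- \frac{1}{790}\right) = 2720 \left(- \frac{1}{790}\right) = - \frac{272}{79}$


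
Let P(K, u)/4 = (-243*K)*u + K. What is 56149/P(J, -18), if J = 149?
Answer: 56149/2607500 ≈ 0.021534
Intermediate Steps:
P(K, u) = 4*K - 972*K*u (P(K, u) = 4*((-243*K)*u + K) = 4*(-243*K*u + K) = 4*(K - 243*K*u) = 4*K - 972*K*u)
56149/P(J, -18) = 56149/((4*149*(1 - 243*(-18)))) = 56149/((4*149*(1 + 4374))) = 56149/((4*149*4375)) = 56149/2607500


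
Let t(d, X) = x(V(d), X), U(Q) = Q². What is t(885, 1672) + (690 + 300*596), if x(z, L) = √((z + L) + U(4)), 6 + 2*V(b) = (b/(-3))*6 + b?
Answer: 179490 + √4970/2 ≈ 1.7953e+5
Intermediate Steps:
V(b) = -3 - b/2 (V(b) = -3 + ((b/(-3))*6 + b)/2 = -3 + ((b*(-⅓))*6 + b)/2 = -3 + (-b/3*6 + b)/2 = -3 + (-2*b + b)/2 = -3 + (-b)/2 = -3 - b/2)
x(z, L) = √(16 + L + z) (x(z, L) = √((z + L) + 4²) = √((L + z) + 16) = √(16 + L + z))
t(d, X) = √(13 + X - d/2) (t(d, X) = √(16 + X + (-3 - d/2)) = √(13 + X - d/2))
t(885, 1672) + (690 + 300*596) = √(52 - 2*885 + 4*1672)/2 + (690 + 300*596) = √(52 - 1770 + 6688)/2 + (690 + 178800) = √4970/2 + 179490 = 179490 + √4970/2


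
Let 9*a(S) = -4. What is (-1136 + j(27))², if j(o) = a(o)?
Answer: 104611984/81 ≈ 1.2915e+6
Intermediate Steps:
a(S) = -4/9 (a(S) = (⅑)*(-4) = -4/9)
j(o) = -4/9
(-1136 + j(27))² = (-1136 - 4/9)² = (-10228/9)² = 104611984/81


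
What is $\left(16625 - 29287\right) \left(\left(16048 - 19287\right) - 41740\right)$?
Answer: $569524098$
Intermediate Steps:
$\left(16625 - 29287\right) \left(\left(16048 - 19287\right) - 41740\right) = - 12662 \left(-3239 - 41740\right) = \left(-12662\right) \left(-44979\right) = 569524098$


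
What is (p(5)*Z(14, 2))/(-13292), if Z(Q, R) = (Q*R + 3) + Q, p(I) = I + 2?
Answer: -315/13292 ≈ -0.023698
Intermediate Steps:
p(I) = 2 + I
Z(Q, R) = 3 + Q + Q*R (Z(Q, R) = (3 + Q*R) + Q = 3 + Q + Q*R)
(p(5)*Z(14, 2))/(-13292) = ((2 + 5)*(3 + 14 + 14*2))/(-13292) = (7*(3 + 14 + 28))*(-1/13292) = (7*45)*(-1/13292) = 315*(-1/13292) = -315/13292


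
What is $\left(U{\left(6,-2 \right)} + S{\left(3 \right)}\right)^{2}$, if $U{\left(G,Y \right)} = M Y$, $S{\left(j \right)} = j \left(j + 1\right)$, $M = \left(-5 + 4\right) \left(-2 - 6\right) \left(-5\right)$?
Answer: $8464$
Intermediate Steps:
$M = -40$ ($M = - (-2 - 6) \left(-5\right) = \left(-1\right) \left(-8\right) \left(-5\right) = 8 \left(-5\right) = -40$)
$S{\left(j \right)} = j \left(1 + j\right)$
$U{\left(G,Y \right)} = - 40 Y$
$\left(U{\left(6,-2 \right)} + S{\left(3 \right)}\right)^{2} = \left(\left(-40\right) \left(-2\right) + 3 \left(1 + 3\right)\right)^{2} = \left(80 + 3 \cdot 4\right)^{2} = \left(80 + 12\right)^{2} = 92^{2} = 8464$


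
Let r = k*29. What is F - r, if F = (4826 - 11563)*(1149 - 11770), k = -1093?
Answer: 71585374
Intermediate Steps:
r = -31697 (r = -1093*29 = -31697)
F = 71553677 (F = -6737*(-10621) = 71553677)
F - r = 71553677 - 1*(-31697) = 71553677 + 31697 = 71585374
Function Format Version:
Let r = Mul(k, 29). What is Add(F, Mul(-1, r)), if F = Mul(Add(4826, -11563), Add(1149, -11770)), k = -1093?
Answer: 71585374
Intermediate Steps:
r = -31697 (r = Mul(-1093, 29) = -31697)
F = 71553677 (F = Mul(-6737, -10621) = 71553677)
Add(F, Mul(-1, r)) = Add(71553677, Mul(-1, -31697)) = Add(71553677, 31697) = 71585374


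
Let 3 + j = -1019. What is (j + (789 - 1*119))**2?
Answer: 123904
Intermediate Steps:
j = -1022 (j = -3 - 1019 = -1022)
(j + (789 - 1*119))**2 = (-1022 + (789 - 1*119))**2 = (-1022 + (789 - 119))**2 = (-1022 + 670)**2 = (-352)**2 = 123904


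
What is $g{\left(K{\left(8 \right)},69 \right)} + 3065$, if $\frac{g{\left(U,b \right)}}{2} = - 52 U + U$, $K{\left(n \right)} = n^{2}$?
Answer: $-3463$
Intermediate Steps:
$g{\left(U,b \right)} = - 102 U$ ($g{\left(U,b \right)} = 2 \left(- 52 U + U\right) = 2 \left(- 51 U\right) = - 102 U$)
$g{\left(K{\left(8 \right)},69 \right)} + 3065 = - 102 \cdot 8^{2} + 3065 = \left(-102\right) 64 + 3065 = -6528 + 3065 = -3463$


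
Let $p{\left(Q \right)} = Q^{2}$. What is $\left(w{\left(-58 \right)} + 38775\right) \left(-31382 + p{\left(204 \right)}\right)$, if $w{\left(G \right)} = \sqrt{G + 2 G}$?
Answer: $396823350 + 10234 i \sqrt{174} \approx 3.9682 \cdot 10^{8} + 1.35 \cdot 10^{5} i$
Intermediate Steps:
$w{\left(G \right)} = \sqrt{3} \sqrt{G}$ ($w{\left(G \right)} = \sqrt{3 G} = \sqrt{3} \sqrt{G}$)
$\left(w{\left(-58 \right)} + 38775\right) \left(-31382 + p{\left(204 \right)}\right) = \left(\sqrt{3} \sqrt{-58} + 38775\right) \left(-31382 + 204^{2}\right) = \left(\sqrt{3} i \sqrt{58} + 38775\right) \left(-31382 + 41616\right) = \left(i \sqrt{174} + 38775\right) 10234 = \left(38775 + i \sqrt{174}\right) 10234 = 396823350 + 10234 i \sqrt{174}$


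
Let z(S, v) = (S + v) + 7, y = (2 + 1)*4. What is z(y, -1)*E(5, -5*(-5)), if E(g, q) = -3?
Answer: -54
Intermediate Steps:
y = 12 (y = 3*4 = 12)
z(S, v) = 7 + S + v
z(y, -1)*E(5, -5*(-5)) = (7 + 12 - 1)*(-3) = 18*(-3) = -54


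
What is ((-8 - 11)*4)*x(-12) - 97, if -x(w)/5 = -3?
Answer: -1237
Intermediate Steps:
x(w) = 15 (x(w) = -5*(-3) = 15)
((-8 - 11)*4)*x(-12) - 97 = ((-8 - 11)*4)*15 - 97 = -19*4*15 - 97 = -76*15 - 97 = -1140 - 97 = -1237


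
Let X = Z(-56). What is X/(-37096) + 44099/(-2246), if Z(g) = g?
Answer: -204471341/10414702 ≈ -19.633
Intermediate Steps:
X = -56
X/(-37096) + 44099/(-2246) = -56/(-37096) + 44099/(-2246) = -56*(-1/37096) + 44099*(-1/2246) = 7/4637 - 44099/2246 = -204471341/10414702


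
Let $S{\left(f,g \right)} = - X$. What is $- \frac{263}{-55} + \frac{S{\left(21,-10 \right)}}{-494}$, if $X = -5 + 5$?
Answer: $\frac{263}{55} \approx 4.7818$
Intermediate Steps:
$X = 0$
$S{\left(f,g \right)} = 0$ ($S{\left(f,g \right)} = \left(-1\right) 0 = 0$)
$- \frac{263}{-55} + \frac{S{\left(21,-10 \right)}}{-494} = - \frac{263}{-55} + \frac{0}{-494} = \left(-263\right) \left(- \frac{1}{55}\right) + 0 \left(- \frac{1}{494}\right) = \frac{263}{55} + 0 = \frac{263}{55}$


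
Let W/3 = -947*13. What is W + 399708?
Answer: 362775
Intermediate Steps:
W = -36933 (W = 3*(-947*13) = 3*(-12311) = -36933)
W + 399708 = -36933 + 399708 = 362775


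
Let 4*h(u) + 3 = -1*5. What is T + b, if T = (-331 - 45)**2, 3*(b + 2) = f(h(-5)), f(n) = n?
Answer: 424120/3 ≈ 1.4137e+5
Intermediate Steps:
h(u) = -2 (h(u) = -3/4 + (-1*5)/4 = -3/4 + (1/4)*(-5) = -3/4 - 5/4 = -2)
b = -8/3 (b = -2 + (1/3)*(-2) = -2 - 2/3 = -8/3 ≈ -2.6667)
T = 141376 (T = (-376)**2 = 141376)
T + b = 141376 - 8/3 = 424120/3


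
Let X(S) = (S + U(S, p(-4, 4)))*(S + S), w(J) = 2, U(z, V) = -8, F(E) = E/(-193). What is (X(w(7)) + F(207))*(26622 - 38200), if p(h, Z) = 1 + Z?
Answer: 56025942/193 ≈ 2.9029e+5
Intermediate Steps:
F(E) = -E/193 (F(E) = E*(-1/193) = -E/193)
X(S) = 2*S*(-8 + S) (X(S) = (S - 8)*(S + S) = (-8 + S)*(2*S) = 2*S*(-8 + S))
(X(w(7)) + F(207))*(26622 - 38200) = (2*2*(-8 + 2) - 1/193*207)*(26622 - 38200) = (2*2*(-6) - 207/193)*(-11578) = (-24 - 207/193)*(-11578) = -4839/193*(-11578) = 56025942/193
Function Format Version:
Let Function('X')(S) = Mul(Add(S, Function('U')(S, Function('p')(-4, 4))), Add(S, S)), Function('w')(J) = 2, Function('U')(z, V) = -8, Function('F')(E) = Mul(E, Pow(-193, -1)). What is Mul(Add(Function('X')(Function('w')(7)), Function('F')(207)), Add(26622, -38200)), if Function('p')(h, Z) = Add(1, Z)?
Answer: Rational(56025942, 193) ≈ 2.9029e+5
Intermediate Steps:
Function('F')(E) = Mul(Rational(-1, 193), E) (Function('F')(E) = Mul(E, Rational(-1, 193)) = Mul(Rational(-1, 193), E))
Function('X')(S) = Mul(2, S, Add(-8, S)) (Function('X')(S) = Mul(Add(S, -8), Add(S, S)) = Mul(Add(-8, S), Mul(2, S)) = Mul(2, S, Add(-8, S)))
Mul(Add(Function('X')(Function('w')(7)), Function('F')(207)), Add(26622, -38200)) = Mul(Add(Mul(2, 2, Add(-8, 2)), Mul(Rational(-1, 193), 207)), Add(26622, -38200)) = Mul(Add(Mul(2, 2, -6), Rational(-207, 193)), -11578) = Mul(Add(-24, Rational(-207, 193)), -11578) = Mul(Rational(-4839, 193), -11578) = Rational(56025942, 193)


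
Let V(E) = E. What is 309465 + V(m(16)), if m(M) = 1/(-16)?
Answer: 4951439/16 ≈ 3.0947e+5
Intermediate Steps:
m(M) = -1/16
309465 + V(m(16)) = 309465 - 1/16 = 4951439/16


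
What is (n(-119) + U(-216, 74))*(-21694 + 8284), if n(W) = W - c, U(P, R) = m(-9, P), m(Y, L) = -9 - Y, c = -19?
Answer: 1341000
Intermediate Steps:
U(P, R) = 0 (U(P, R) = -9 - 1*(-9) = -9 + 9 = 0)
n(W) = 19 + W (n(W) = W - 1*(-19) = W + 19 = 19 + W)
(n(-119) + U(-216, 74))*(-21694 + 8284) = ((19 - 119) + 0)*(-21694 + 8284) = (-100 + 0)*(-13410) = -100*(-13410) = 1341000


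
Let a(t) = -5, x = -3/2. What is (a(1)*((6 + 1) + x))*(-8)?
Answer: 220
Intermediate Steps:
x = -3/2 (x = -3*½ = -3/2 ≈ -1.5000)
(a(1)*((6 + 1) + x))*(-8) = -5*((6 + 1) - 3/2)*(-8) = -5*(7 - 3/2)*(-8) = -5*11/2*(-8) = -55/2*(-8) = 220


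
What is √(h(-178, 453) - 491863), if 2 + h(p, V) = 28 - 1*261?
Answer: I*√492098 ≈ 701.5*I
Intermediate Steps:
h(p, V) = -235 (h(p, V) = -2 + (28 - 1*261) = -2 + (28 - 261) = -2 - 233 = -235)
√(h(-178, 453) - 491863) = √(-235 - 491863) = √(-492098) = I*√492098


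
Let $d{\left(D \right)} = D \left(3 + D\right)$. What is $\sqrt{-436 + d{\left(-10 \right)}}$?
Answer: $i \sqrt{366} \approx 19.131 i$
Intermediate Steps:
$\sqrt{-436 + d{\left(-10 \right)}} = \sqrt{-436 - 10 \left(3 - 10\right)} = \sqrt{-436 - -70} = \sqrt{-436 + 70} = \sqrt{-366} = i \sqrt{366}$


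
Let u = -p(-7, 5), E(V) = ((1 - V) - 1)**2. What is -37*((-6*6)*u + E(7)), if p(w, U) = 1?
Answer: -3145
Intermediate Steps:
E(V) = V**2 (E(V) = (-V)**2 = V**2)
u = -1 (u = -1*1 = -1)
-37*((-6*6)*u + E(7)) = -37*(-6*6*(-1) + 7**2) = -37*(-36*(-1) + 49) = -37*(36 + 49) = -37*85 = -3145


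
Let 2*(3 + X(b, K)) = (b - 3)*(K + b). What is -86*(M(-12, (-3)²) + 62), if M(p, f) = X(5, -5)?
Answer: -5074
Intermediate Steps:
X(b, K) = -3 + (-3 + b)*(K + b)/2 (X(b, K) = -3 + ((b - 3)*(K + b))/2 = -3 + ((-3 + b)*(K + b))/2 = -3 + (-3 + b)*(K + b)/2)
M(p, f) = -3 (M(p, f) = -3 + (½)*5² - 3/2*(-5) - 3/2*5 + (½)*(-5)*5 = -3 + (½)*25 + 15/2 - 15/2 - 25/2 = -3 + 25/2 + 15/2 - 15/2 - 25/2 = -3)
-86*(M(-12, (-3)²) + 62) = -86*(-3 + 62) = -86*59 = -5074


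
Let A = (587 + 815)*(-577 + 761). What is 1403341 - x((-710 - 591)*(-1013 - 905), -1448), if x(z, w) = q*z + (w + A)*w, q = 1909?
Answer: -4390717761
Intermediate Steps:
A = 257968 (A = 1402*184 = 257968)
x(z, w) = 1909*z + w*(257968 + w) (x(z, w) = 1909*z + (w + 257968)*w = 1909*z + (257968 + w)*w = 1909*z + w*(257968 + w))
1403341 - x((-710 - 591)*(-1013 - 905), -1448) = 1403341 - ((-1448)² + 1909*((-710 - 591)*(-1013 - 905)) + 257968*(-1448)) = 1403341 - (2096704 + 1909*(-1301*(-1918)) - 373537664) = 1403341 - (2096704 + 1909*2495318 - 373537664) = 1403341 - (2096704 + 4763562062 - 373537664) = 1403341 - 1*4392121102 = 1403341 - 4392121102 = -4390717761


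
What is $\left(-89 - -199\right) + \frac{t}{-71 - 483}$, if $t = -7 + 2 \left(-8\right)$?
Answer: $\frac{60963}{554} \approx 110.04$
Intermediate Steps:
$t = -23$ ($t = -7 - 16 = -23$)
$\left(-89 - -199\right) + \frac{t}{-71 - 483} = \left(-89 - -199\right) - \frac{23}{-71 - 483} = \left(-89 + 199\right) - \frac{23}{-554} = 110 - - \frac{23}{554} = 110 + \frac{23}{554} = \frac{60963}{554}$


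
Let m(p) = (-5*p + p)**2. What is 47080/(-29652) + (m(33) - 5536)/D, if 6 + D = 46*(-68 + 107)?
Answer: 5590082/1104537 ≈ 5.0610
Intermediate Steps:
m(p) = 16*p**2 (m(p) = (-4*p)**2 = 16*p**2)
D = 1788 (D = -6 + 46*(-68 + 107) = -6 + 46*39 = -6 + 1794 = 1788)
47080/(-29652) + (m(33) - 5536)/D = 47080/(-29652) + (16*33**2 - 5536)/1788 = 47080*(-1/29652) + (16*1089 - 5536)*(1/1788) = -11770/7413 + (17424 - 5536)*(1/1788) = -11770/7413 + 11888*(1/1788) = -11770/7413 + 2972/447 = 5590082/1104537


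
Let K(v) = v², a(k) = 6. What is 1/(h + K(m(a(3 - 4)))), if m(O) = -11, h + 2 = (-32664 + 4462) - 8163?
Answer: -1/36246 ≈ -2.7589e-5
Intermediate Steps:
h = -36367 (h = -2 + ((-32664 + 4462) - 8163) = -2 + (-28202 - 8163) = -2 - 36365 = -36367)
1/(h + K(m(a(3 - 4)))) = 1/(-36367 + (-11)²) = 1/(-36367 + 121) = 1/(-36246) = -1/36246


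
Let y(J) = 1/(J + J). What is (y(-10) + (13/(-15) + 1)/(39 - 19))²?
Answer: 169/90000 ≈ 0.0018778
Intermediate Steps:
y(J) = 1/(2*J)
(y(-10) + (13/(-15) + 1)/(39 - 19))² = ((½)/(-10) + (13/(-15) + 1)/(39 - 19))² = ((½)*(-⅒) + (13*(-1/15) + 1)/20)² = (-1/20 + (-13/15 + 1)*(1/20))² = (-1/20 + (2/15)*(1/20))² = (-1/20 + 1/150)² = (-13/300)² = 169/90000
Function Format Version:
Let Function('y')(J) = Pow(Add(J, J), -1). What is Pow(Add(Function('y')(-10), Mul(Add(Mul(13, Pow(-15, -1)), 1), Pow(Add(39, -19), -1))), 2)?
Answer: Rational(169, 90000) ≈ 0.0018778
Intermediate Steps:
Function('y')(J) = Mul(Rational(1, 2), Pow(J, -1)) (Function('y')(J) = Pow(Mul(2, J), -1) = Mul(Rational(1, 2), Pow(J, -1)))
Pow(Add(Function('y')(-10), Mul(Add(Mul(13, Pow(-15, -1)), 1), Pow(Add(39, -19), -1))), 2) = Pow(Add(Mul(Rational(1, 2), Pow(-10, -1)), Mul(Add(Mul(13, Pow(-15, -1)), 1), Pow(Add(39, -19), -1))), 2) = Pow(Add(Mul(Rational(1, 2), Rational(-1, 10)), Mul(Add(Mul(13, Rational(-1, 15)), 1), Pow(20, -1))), 2) = Pow(Add(Rational(-1, 20), Mul(Add(Rational(-13, 15), 1), Rational(1, 20))), 2) = Pow(Add(Rational(-1, 20), Mul(Rational(2, 15), Rational(1, 20))), 2) = Pow(Add(Rational(-1, 20), Rational(1, 150)), 2) = Pow(Rational(-13, 300), 2) = Rational(169, 90000)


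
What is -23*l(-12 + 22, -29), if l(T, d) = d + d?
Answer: 1334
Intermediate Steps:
l(T, d) = 2*d
-23*l(-12 + 22, -29) = -46*(-29) = -23*(-58) = 1334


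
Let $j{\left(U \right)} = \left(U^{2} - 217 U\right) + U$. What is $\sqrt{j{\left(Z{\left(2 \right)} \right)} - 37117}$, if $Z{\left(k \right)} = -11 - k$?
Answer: $2 i \sqrt{8535} \approx 184.77 i$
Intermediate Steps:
$j{\left(U \right)} = U^{2} - 216 U$
$\sqrt{j{\left(Z{\left(2 \right)} \right)} - 37117} = \sqrt{\left(-11 - 2\right) \left(-216 - 13\right) - 37117} = \sqrt{- 13 \left(-216 - 13\right) - 37117} = \sqrt{\left(-13\right) \left(-229\right) - 37117} = \sqrt{2977 - 37117} = \sqrt{-34140} = 2 i \sqrt{8535}$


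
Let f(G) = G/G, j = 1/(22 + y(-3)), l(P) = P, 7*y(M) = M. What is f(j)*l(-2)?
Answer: -2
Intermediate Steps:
y(M) = M/7
j = 7/151 (j = 1/(22 + (⅐)*(-3)) = 1/(22 - 3/7) = 1/(151/7) = 7/151 ≈ 0.046358)
f(G) = 1
f(j)*l(-2) = 1*(-2) = -2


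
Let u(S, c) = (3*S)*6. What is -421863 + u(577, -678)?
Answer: -411477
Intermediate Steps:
u(S, c) = 18*S
-421863 + u(577, -678) = -421863 + 18*577 = -421863 + 10386 = -411477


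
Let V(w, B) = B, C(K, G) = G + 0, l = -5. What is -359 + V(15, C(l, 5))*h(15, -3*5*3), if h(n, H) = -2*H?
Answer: 91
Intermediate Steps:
C(K, G) = G
-359 + V(15, C(l, 5))*h(15, -3*5*3) = -359 + 5*(-2*(-3*5)*3) = -359 + 5*(-(-30)*3) = -359 + 5*(-2*(-45)) = -359 + 5*90 = -359 + 450 = 91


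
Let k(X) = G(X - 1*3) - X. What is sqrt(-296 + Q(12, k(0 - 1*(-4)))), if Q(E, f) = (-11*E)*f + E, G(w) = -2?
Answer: 2*sqrt(127) ≈ 22.539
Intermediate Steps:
k(X) = -2 - X
Q(E, f) = E - 11*E*f (Q(E, f) = -11*E*f + E = E - 11*E*f)
sqrt(-296 + Q(12, k(0 - 1*(-4)))) = sqrt(-296 + 12*(1 - 11*(-2 - (0 - 1*(-4))))) = sqrt(-296 + 12*(1 - 11*(-2 - (0 + 4)))) = sqrt(-296 + 12*(1 - 11*(-2 - 1*4))) = sqrt(-296 + 12*(1 - 11*(-2 - 4))) = sqrt(-296 + 12*(1 - 11*(-6))) = sqrt(-296 + 12*(1 + 66)) = sqrt(-296 + 12*67) = sqrt(-296 + 804) = sqrt(508) = 2*sqrt(127)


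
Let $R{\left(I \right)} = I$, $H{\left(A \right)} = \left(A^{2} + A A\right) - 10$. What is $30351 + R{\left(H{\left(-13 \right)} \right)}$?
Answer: $30679$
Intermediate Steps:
$H{\left(A \right)} = -10 + 2 A^{2}$ ($H{\left(A \right)} = \left(A^{2} + A^{2}\right) - 10 = 2 A^{2} - 10 = -10 + 2 A^{2}$)
$30351 + R{\left(H{\left(-13 \right)} \right)} = 30351 - \left(10 - 2 \left(-13\right)^{2}\right) = 30351 + \left(-10 + 2 \cdot 169\right) = 30351 + \left(-10 + 338\right) = 30351 + 328 = 30679$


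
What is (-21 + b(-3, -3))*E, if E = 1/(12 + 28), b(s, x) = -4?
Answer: -5/8 ≈ -0.62500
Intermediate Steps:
E = 1/40 ≈ 0.025000
(-21 + b(-3, -3))*E = (-21 - 4)*(1/40) = -25*1/40 = -5/8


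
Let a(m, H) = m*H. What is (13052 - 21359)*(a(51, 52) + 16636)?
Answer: -160225416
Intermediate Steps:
a(m, H) = H*m
(13052 - 21359)*(a(51, 52) + 16636) = (13052 - 21359)*(52*51 + 16636) = -8307*(2652 + 16636) = -8307*19288 = -160225416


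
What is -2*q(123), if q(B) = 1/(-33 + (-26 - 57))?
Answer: 1/58 ≈ 0.017241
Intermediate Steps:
q(B) = -1/116 (q(B) = 1/(-33 - 83) = 1/(-116) = -1/116)
-2*q(123) = -2*(-1/116) = 1/58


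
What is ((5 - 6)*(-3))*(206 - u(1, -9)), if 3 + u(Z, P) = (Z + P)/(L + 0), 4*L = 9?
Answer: 1913/3 ≈ 637.67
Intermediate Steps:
L = 9/4 (L = (¼)*9 = 9/4 ≈ 2.2500)
u(Z, P) = -3 + 4*P/9 + 4*Z/9 (u(Z, P) = -3 + (Z + P)/(9/4 + 0) = -3 + (P + Z)/(9/4) = -3 + (P + Z)*(4/9) = -3 + (4*P/9 + 4*Z/9) = -3 + 4*P/9 + 4*Z/9)
((5 - 6)*(-3))*(206 - u(1, -9)) = ((5 - 6)*(-3))*(206 - (-3 + (4/9)*(-9) + (4/9)*1)) = (-1*(-3))*(206 - (-3 - 4 + 4/9)) = 3*(206 - 1*(-59/9)) = 3*(206 + 59/9) = 3*(1913/9) = 1913/3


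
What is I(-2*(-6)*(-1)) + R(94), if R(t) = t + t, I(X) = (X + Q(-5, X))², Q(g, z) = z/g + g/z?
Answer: 980401/3600 ≈ 272.33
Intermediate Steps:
Q(g, z) = g/z + z/g
I(X) = (-5/X + 4*X/5)² (I(X) = (X + (-5/X + X/(-5)))² = (X + (-5/X + X*(-⅕)))² = (X + (-5/X - X/5))² = (-5/X + 4*X/5)²)
R(t) = 2*t
I(-2*(-6)*(-1)) + R(94) = (-25 + 4*(-2*(-6)*(-1))²)²/(25*(-2*(-6)*(-1))²) + 2*94 = (-25 + 4*(12*(-1))²)²/(25*(12*(-1))²) + 188 = (1/25)*(-25 + 4*(-12)²)²/(-12)² + 188 = (1/25)*(1/144)*(-25 + 4*144)² + 188 = (1/25)*(1/144)*(-25 + 576)² + 188 = (1/25)*(1/144)*551² + 188 = (1/25)*(1/144)*303601 + 188 = 303601/3600 + 188 = 980401/3600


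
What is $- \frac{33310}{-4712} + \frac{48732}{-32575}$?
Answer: $\frac{427724033}{76746700} \approx 5.5732$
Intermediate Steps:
$- \frac{33310}{-4712} + \frac{48732}{-32575} = \left(-33310\right) \left(- \frac{1}{4712}\right) + 48732 \left(- \frac{1}{32575}\right) = \frac{16655}{2356} - \frac{48732}{32575} = \frac{427724033}{76746700}$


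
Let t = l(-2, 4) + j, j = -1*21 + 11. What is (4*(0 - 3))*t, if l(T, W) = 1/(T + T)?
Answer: 123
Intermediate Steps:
j = -10 (j = -21 + 11 = -10)
l(T, W) = 1/(2*T)
t = -41/4 (t = (½)/(-2) - 10 = (½)*(-½) - 10 = -¼ - 10 = -41/4 ≈ -10.250)
(4*(0 - 3))*t = (4*(0 - 3))*(-41/4) = (4*(-3))*(-41/4) = -12*(-41/4) = 123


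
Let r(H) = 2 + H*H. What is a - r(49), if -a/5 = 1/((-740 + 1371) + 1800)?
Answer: -5841698/2431 ≈ -2403.0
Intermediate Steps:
r(H) = 2 + H²
a = -5/2431 (a = -5/((-740 + 1371) + 1800) = -5/(631 + 1800) = -5/2431 ≈ -0.0020568)
a - r(49) = -5/2431 - (2 + 49²) = -5/2431 - (2 + 2401) = -5/2431 - 1*2403 = -5/2431 - 2403 = -5841698/2431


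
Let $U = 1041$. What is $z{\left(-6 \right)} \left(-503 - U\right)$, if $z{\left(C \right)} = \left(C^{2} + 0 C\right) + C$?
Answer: $-46320$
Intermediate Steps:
$z{\left(C \right)} = C + C^{2}$ ($z{\left(C \right)} = \left(C^{2} + 0\right) + C = C^{2} + C = C + C^{2}$)
$z{\left(-6 \right)} \left(-503 - U\right) = - 6 \left(1 - 6\right) \left(-503 - 1041\right) = \left(-6\right) \left(-5\right) \left(-503 - 1041\right) = 30 \left(-1544\right) = -46320$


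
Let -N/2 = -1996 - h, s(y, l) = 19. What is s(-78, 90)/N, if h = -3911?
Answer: -19/3830 ≈ -0.0049608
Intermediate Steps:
N = -3830 (N = -2*(-1996 - 1*(-3911)) = -2*(-1996 + 3911) = -2*1915 = -3830)
s(-78, 90)/N = 19/(-3830) = 19*(-1/3830) = -19/3830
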